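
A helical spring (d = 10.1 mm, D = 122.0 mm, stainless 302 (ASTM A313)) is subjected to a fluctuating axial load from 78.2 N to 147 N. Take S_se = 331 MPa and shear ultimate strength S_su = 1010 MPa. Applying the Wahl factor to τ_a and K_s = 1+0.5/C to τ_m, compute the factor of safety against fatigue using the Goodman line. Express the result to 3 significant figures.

C = D/d = 122.0/10.1 = 12.0792; K_W = (4C−1)/(4C−4)+0.615/C = 1.1186; K_s = 1+0.5/C = 1.0414
F_a = (F_max−F_min)/2 = 34.4 N; F_m = (F_max+F_min)/2 = 112.6 N
τ_a = K_W·8F_aD/(πd³) = 1.1186 × 10.373 = 11.603 MPa
τ_m = K_s·8F_mD/(πd³) = 1.0414 × 33.953 = 35.358 MPa
Goodman: 1/n_f = τ_a/S_se + τ_m/S_su = 11.603/331 + 35.358/1010 = 0.03505 + 0.03501 = 0.070063
n_f = 1/0.070063 = 14.27

14.3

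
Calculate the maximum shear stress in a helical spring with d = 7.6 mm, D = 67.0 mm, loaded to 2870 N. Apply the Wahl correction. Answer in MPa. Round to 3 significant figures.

1300 MPa

Spring index C = D/d = 67.0/7.6 = 8.8158
K_W = (4C−1)/(4C−4) + 0.615/C = 34.263/31.263 + 0.0698 = 1.1657
τ₀ = 8FD/(πd³) = 8·2870·67.0/(π·7.6³) = 1.53832e+06/1379.1 = 1115.5 MPa
τ_max = K·τ₀ = 1.1657 × 1115.5 = 1300.3 MPa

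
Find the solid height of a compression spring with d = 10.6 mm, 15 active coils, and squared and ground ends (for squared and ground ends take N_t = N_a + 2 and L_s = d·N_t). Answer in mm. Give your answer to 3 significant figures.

180 mm

squared and ground ends: N_t = N_a + 2 = 15 + 2 = 17
L_s = d·N_t = 10.6 × 17 = 180.2 mm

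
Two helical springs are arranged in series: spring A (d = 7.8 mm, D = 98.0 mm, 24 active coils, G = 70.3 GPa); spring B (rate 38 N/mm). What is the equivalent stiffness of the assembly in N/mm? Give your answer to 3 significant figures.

1.39 N/mm

k_A = Gd⁴/(8D³N_a) = (70.3×10³)(7.8⁴)/(8·98.0³·24) = 1.44 N/mm
Series: 1/k_eq = 1/1.44 + 1/38 = 0.72077; k_eq = 1.3874 N/mm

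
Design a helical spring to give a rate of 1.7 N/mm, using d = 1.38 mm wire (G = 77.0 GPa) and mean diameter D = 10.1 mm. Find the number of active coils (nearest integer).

N_a = Gd⁴/(8D³k) = (77.0×10³ × 1.38⁴)/(8 × 10.1³ × 1.7)
    = 279259 / 14012.1 = 19.93 → 20 coils

20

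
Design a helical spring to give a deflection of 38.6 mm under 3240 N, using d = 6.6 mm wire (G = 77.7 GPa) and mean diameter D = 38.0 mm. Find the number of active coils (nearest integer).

Required rate k = F/δ = 3240/38.6 = 83.938 N/mm
N_a = Gd⁴/(8D³k) = (77.7×10³ × 6.6⁴)/(8 × 38.0³ × 83.938)
    = 1.47434e+08 / 3.68467e+07 = 4.001 → 4 coils

4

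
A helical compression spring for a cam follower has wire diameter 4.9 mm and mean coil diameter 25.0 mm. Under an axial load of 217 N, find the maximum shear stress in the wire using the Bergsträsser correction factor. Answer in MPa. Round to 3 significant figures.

151 MPa

Spring index C = D/d = 25.0/4.9 = 5.1020
K_B = (4C+2)/(4C−3) = 22.408/17.408 = 1.2872
τ₀ = 8FD/(πd³) = 8·217·25.0/(π·4.9³) = 43400/369.61 = 117.42 MPa
τ_max = K·τ₀ = 1.2872 × 117.42 = 151.15 MPa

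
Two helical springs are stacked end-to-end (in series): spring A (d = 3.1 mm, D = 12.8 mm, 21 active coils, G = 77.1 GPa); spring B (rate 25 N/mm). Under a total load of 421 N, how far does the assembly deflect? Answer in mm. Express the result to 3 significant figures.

k_A = Gd⁴/(8D³N_a) = (77.1×10³)(3.1⁴)/(8·12.8³·21) = 20.21 N/mm
Series: 1/k_eq = 1/20.21 + 1/25 = 0.089481; k_eq = 11.176 N/mm
δ = F/k_eq = 421/11.176 = 37.671 mm

37.7 mm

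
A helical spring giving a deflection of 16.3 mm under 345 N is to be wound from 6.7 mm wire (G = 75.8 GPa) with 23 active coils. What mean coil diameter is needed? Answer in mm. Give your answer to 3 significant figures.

34.0 mm

Required rate k = F/δ = 345/16.3 = 21.166 N/mm
D = (Gd⁴/(8N_a·k))^(1/3) = (75.8×10³·6.7⁴/(8·23·21.166))^(1/3)
  = (39221)^(1/3) = 33.9761 mm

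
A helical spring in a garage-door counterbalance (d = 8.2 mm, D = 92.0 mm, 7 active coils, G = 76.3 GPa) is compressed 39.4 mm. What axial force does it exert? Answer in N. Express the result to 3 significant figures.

k = Gd⁴/(8D³N_a) = (76.3×10³)(8.2⁴)/(8·92.0³·7) = 7.9109 N/mm
F = k·δ = 7.9109 × 39.4 = 311.69 N

312 N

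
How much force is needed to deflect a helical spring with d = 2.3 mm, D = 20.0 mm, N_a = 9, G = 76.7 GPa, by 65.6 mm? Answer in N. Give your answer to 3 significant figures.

k = Gd⁴/(8D³N_a) = (76.7×10³)(2.3⁴)/(8·20.0³·9) = 3.7264 N/mm
F = k·δ = 3.7264 × 65.6 = 244.45 N

244 N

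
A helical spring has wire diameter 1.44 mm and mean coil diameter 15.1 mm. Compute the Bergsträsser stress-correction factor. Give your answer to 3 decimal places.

C = D/d = 15.1/1.44 = 10.4861
K_B = (4C+2)/(4C−3) = 43.944/38.944 = 1.1284

1.128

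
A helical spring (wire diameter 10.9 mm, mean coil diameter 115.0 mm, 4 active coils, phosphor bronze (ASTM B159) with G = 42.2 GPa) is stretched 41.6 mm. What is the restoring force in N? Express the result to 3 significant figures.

k = Gd⁴/(8D³N_a) = (42.2×10³)(10.9⁴)/(8·115.0³·4) = 12.24 N/mm
F = k·δ = 12.24 × 41.6 = 509.18 N

509 N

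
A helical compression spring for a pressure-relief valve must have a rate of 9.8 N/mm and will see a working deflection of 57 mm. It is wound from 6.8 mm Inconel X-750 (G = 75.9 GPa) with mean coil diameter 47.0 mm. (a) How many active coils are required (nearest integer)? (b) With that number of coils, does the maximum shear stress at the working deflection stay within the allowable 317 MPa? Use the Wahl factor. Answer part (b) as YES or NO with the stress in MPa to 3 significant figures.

N_a = Gd⁴/(8D³k) = (75.9×10³)(6.8⁴)/(8·47.0³·9.8) = 19.94 → N_a = 20
Actual rate k = Gd⁴/(8D³·20) = 9.7693 N/mm
Working load F = kδ = 9.7693·57 = 556.85 N
C = 47.0/6.8 = 6.9118; K_W = (4C−1)/(4C−4)+0.615/C = 1.2158
τ_max = K_W·8FD/(πd³) = 1.2158·211.96 = 257.71 MPa
τ_max ≤ 317 MPa → acceptable

(a) 20 coils; (b) YES, τ_max = 258 MPa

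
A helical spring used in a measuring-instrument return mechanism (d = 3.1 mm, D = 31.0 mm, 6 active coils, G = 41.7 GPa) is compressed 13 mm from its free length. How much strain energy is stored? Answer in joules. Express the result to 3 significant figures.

k = Gd⁴/(8D³N_a) = (41.7×10³)(3.1⁴)/(8·31.0³·6) = 2.6931 N/mm
U = ½kδ² = 0.5 × 2.6931 × 13² = 227.57 N·mm = 0.22757 J

0.228 J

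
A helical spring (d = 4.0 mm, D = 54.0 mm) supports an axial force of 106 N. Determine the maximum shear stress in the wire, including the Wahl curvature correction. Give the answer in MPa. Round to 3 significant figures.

252 MPa

Spring index C = D/d = 54.0/4.0 = 13.5000
K_W = (4C−1)/(4C−4) + 0.615/C = 53.000/50.000 + 0.0456 = 1.1056
τ₀ = 8FD/(πd³) = 8·106·54.0/(π·4.0³) = 45792/201.06 = 227.75 MPa
τ_max = K·τ₀ = 1.1056 × 227.75 = 251.79 MPa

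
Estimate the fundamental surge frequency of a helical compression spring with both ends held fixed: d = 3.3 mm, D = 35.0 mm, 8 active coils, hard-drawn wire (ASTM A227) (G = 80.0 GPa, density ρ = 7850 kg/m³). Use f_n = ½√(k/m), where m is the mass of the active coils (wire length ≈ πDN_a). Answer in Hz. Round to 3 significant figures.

k = Gd⁴/(8D³N_a) = (80.0×10³)(3.3⁴)/(8·35.0³·8) = 3.4575 N/mm = 3457.5 N/m
Wire length L = πDN_a = π·35.0·8 = 879.65 mm
m = ρ·(πd²/4)·L = 7850 × 8.553×10⁻⁶ m² × 0.87965 m = 0.05906 kg
f_n = ½√(k/m) = 0.5·√(3457.5/0.05906) = 0.5·√(58542) = 120.98 Hz

121 Hz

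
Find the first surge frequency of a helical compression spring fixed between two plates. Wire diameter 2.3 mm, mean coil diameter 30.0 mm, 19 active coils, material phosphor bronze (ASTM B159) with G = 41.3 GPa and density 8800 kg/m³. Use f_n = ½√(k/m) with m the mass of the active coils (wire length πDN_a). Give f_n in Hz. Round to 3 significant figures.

32.8 Hz

k = Gd⁴/(8D³N_a) = (41.3×10³)(2.3⁴)/(8·30.0³·19) = 0.28161 N/mm = 281.61 N/m
Wire length L = πDN_a = π·30.0·19 = 1790.7 mm
m = ρ·(πd²/4)·L = 8800 × 4.1548×10⁻⁶ m² × 1.7907 m = 0.065472 kg
f_n = ½√(k/m) = 0.5·√(281.61/0.065472) = 0.5·√(4301.3) = 32.792 Hz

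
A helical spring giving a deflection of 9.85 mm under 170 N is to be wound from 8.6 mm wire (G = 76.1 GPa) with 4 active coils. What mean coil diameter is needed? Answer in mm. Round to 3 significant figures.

Required rate k = F/δ = 170/9.85 = 17.259 N/mm
D = (Gd⁴/(8N_a·k))^(1/3) = (76.1×10³·8.6⁴/(8·4·17.259))^(1/3)
  = (753730)^(1/3) = 91.0064 mm

91.0 mm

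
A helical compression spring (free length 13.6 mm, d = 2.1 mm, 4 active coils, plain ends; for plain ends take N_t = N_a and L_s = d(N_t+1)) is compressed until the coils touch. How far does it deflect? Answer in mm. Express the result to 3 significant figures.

3.10 mm

N_t = 4; L_s = 2.1·5 = 10.5 mm
δ_solid = L₀ − L_s = 13.6 − 10.5 = 3.1 mm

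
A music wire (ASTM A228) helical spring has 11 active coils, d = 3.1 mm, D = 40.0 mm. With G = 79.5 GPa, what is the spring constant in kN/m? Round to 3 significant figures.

1.30 kN/m

k = Gd⁴/(8D³N_a) = (79.5×10³ × 3.1⁴) / (8 × 40.0³ × 11)
  = 7.34199e+06 / 5.632e+06 = 1.3036 N/mm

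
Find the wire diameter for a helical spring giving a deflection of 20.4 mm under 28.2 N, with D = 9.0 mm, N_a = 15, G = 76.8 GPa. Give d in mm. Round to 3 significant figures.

Required rate k = F/δ = 28.2/20.4 = 1.3824 N/mm
d = (8D³N_a·k / G)^(1/4) = (8·9.0³·15·1.3824 / (76.8×10³))^0.25
  = (1.5746)^0.25 = 1.1202 mm

1.12 mm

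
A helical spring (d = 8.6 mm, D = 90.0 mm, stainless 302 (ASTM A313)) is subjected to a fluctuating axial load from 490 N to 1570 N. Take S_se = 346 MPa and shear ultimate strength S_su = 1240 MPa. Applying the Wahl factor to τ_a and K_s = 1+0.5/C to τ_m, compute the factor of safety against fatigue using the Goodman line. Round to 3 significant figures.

C = D/d = 90.0/8.6 = 10.4651; K_W = (4C−1)/(4C−4)+0.615/C = 1.1380; K_s = 1+0.5/C = 1.0478
F_a = (F_max−F_min)/2 = 540 N; F_m = (F_max+F_min)/2 = 1030 N
τ_a = K_W·8F_aD/(πd³) = 1.1380 × 194.57 = 221.42 MPa
τ_m = K_s·8F_mD/(πd³) = 1.0478 × 371.13 = 388.86 MPa
Goodman: 1/n_f = τ_a/S_se + τ_m/S_su = 221.42/346 + 388.86/1240 = 0.63995 + 0.31360 = 0.95355
n_f = 1/0.95355 = 1.049

1.05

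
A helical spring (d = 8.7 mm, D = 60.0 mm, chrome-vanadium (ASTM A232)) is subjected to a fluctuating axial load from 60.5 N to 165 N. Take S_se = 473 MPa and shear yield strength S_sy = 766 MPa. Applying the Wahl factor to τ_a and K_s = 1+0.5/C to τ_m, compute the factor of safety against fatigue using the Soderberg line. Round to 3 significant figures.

14.7

C = D/d = 60.0/8.7 = 6.8966; K_W = (4C−1)/(4C−4)+0.615/C = 1.2164; K_s = 1+0.5/C = 1.0725
F_a = (F_max−F_min)/2 = 52.25 N; F_m = (F_max+F_min)/2 = 112.75 N
τ_a = K_W·8F_aD/(πd³) = 1.2164 × 12.123 = 14.746 MPa
τ_m = K_s·8F_mD/(πd³) = 1.0725 × 26.161 = 28.057 MPa
Soderberg: 1/n_f = τ_a/S_se + τ_m/S_sy = 14.746/473 + 28.057/766 = 0.03118 + 0.03663 = 0.067805
n_f = 1/0.067805 = 14.75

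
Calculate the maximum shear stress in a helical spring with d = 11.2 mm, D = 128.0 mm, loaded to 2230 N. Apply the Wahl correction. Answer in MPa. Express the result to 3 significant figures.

Spring index C = D/d = 128.0/11.2 = 11.4286
K_W = (4C−1)/(4C−4) + 0.615/C = 44.714/41.714 + 0.0538 = 1.1257
τ₀ = 8FD/(πd³) = 8·2230·128.0/(π·11.2³) = 2.28352e+06/4413.7 = 517.37 MPa
τ_max = K·τ₀ = 1.1257 × 517.37 = 582.42 MPa

582 MPa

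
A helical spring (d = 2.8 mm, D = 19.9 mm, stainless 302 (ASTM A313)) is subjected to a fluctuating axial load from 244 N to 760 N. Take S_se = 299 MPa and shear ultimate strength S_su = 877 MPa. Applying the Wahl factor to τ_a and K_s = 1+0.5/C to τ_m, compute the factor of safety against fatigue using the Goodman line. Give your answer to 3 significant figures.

C = D/d = 19.9/2.8 = 7.1071; K_W = (4C−1)/(4C−4)+0.615/C = 1.2093; K_s = 1+0.5/C = 1.0704
F_a = (F_max−F_min)/2 = 258 N; F_m = (F_max+F_min)/2 = 502 N
τ_a = K_W·8F_aD/(πd³) = 1.2093 × 595.58 = 720.26 MPa
τ_m = K_s·8F_mD/(πd³) = 1.0704 × 1158.8 = 1240.4 MPa
Goodman: 1/n_f = τ_a/S_se + τ_m/S_su = 720.26/299 + 1240.4/877 = 2.40888 + 1.41433 = 3.8232
n_f = 1/3.8232 = 0.2616

0.262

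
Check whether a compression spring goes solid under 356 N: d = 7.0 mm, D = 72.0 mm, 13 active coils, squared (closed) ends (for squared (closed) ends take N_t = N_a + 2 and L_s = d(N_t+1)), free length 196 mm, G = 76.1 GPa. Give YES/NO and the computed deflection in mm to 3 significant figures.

NO, δ = 75.6 mm

k = Gd⁴/(8D³N_a) = (76.1×10³)(7.0⁴)/(8·72.0³·13) = 4.707 N/mm
N_t = 15; L_s = 7.0·16 = 112 mm; δ_solid = L₀ − L_s = 196 − 112 = 84 mm
δ = F/k = 356/4.707 = 75.632 mm
δ < δ_solid → spring does not go solid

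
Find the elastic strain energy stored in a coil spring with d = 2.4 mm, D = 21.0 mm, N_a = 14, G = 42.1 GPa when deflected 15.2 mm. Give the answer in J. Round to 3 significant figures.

0.156 J

k = Gd⁴/(8D³N_a) = (42.1×10³)(2.4⁴)/(8·21.0³·14) = 1.3466 N/mm
U = ½kδ² = 0.5 × 1.3466 × 15.2² = 155.56 N·mm = 0.15556 J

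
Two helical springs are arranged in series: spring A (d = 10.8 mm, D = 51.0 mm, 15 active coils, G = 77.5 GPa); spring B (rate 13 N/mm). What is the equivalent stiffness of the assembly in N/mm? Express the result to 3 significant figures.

10.9 N/mm

k_A = Gd⁴/(8D³N_a) = (77.5×10³)(10.8⁴)/(8·51.0³·15) = 66.238 N/mm
Series: 1/k_eq = 1/66.238 + 1/13 = 0.09202; k_eq = 10.867 N/mm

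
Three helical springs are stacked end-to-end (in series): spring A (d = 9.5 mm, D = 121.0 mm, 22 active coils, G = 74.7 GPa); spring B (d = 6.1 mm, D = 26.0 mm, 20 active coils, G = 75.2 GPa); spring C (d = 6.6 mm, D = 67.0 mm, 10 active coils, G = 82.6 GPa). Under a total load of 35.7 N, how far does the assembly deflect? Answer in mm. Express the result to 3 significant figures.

k_A = Gd⁴/(8D³N_a) = (74.7×10³)(9.5⁴)/(8·121.0³·22) = 1.9514 N/mm
k_B = Gd⁴/(8D³N_a) = (75.2×10³)(6.1⁴)/(8·26.0³·20) = 37.025 N/mm
k_C = Gd⁴/(8D³N_a) = (82.6×10³)(6.6⁴)/(8·67.0³·10) = 6.5139 N/mm
Series: 1/k_eq = 1/1.9514 + 1/37.025 + 1/6.5139 = 0.69298; k_eq = 1.443 N/mm
δ = F/k_eq = 35.7/1.443 = 24.739 mm

24.7 mm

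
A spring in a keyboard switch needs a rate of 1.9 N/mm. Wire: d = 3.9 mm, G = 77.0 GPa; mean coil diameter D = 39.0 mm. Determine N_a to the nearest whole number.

N_a = Gd⁴/(8D³k) = (77.0×10³ × 3.9⁴)/(8 × 39.0³ × 1.9)
    = 1.78135e+07 / 901649 = 19.76 → 20 coils

20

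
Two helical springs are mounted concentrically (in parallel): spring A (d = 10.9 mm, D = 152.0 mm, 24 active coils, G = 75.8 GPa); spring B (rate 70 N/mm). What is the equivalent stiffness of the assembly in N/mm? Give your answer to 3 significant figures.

71.6 N/mm

k_A = Gd⁴/(8D³N_a) = (75.8×10³)(10.9⁴)/(8·152.0³·24) = 1.5869 N/mm
Parallel: k_eq = 1.5869 + 70 = 71.587 N/mm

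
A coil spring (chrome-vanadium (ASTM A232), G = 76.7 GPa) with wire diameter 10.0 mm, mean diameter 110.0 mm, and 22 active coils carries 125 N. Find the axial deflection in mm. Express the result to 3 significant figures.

k = Gd⁴/(8D³N_a) = (76.7×10³)(10.0⁴)/(8·110.0³·22) = 3.2742 N/mm
δ = F/k = 125 / 3.2742 = 38.177 mm

38.2 mm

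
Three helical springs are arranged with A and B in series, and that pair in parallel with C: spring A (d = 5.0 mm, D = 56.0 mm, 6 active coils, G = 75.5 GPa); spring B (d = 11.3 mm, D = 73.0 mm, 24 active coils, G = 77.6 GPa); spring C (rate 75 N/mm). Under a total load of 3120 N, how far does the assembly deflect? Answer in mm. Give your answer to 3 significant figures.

k_A = Gd⁴/(8D³N_a) = (75.5×10³)(5.0⁴)/(8·56.0³·6) = 5.5979 N/mm
k_B = Gd⁴/(8D³N_a) = (77.6×10³)(11.3⁴)/(8·73.0³·24) = 16.94 N/mm
Springs A,B series: k_AB = 1/(1/5.5979+1/16.94) = 4.2075 N/mm; parallel with C: k_eq = 4.2075+75 = 79.207 N/mm
δ = F/k_eq = 3120/79.207 = 39.39 mm

39.4 mm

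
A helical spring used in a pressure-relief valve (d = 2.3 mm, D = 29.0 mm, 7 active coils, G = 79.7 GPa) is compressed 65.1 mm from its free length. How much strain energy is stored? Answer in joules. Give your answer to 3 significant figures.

3.46 J

k = Gd⁴/(8D³N_a) = (79.7×10³)(2.3⁴)/(8·29.0³·7) = 1.633 N/mm
U = ½kδ² = 0.5 × 1.633 × 65.1² = 3460.3 N·mm = 3.4603 J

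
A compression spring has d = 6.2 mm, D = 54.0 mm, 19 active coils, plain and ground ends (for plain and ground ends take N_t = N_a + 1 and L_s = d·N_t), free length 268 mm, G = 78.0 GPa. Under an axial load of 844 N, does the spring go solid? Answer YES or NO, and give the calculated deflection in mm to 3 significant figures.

YES, δ = 175 mm

k = Gd⁴/(8D³N_a) = (78.0×10³)(6.2⁴)/(8·54.0³·19) = 4.8154 N/mm
N_t = 20; L_s = 6.2·20 = 124 mm; δ_solid = L₀ − L_s = 268 − 124 = 144 mm
δ = F/k = 844/4.8154 = 175.27 mm
δ ≥ δ_solid → spring goes solid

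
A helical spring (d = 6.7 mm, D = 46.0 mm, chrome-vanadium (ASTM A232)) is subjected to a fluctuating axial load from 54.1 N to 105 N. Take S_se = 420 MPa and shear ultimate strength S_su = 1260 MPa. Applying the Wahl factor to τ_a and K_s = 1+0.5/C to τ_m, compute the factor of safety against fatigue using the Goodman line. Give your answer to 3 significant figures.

18.1

C = D/d = 46.0/6.7 = 6.8657; K_W = (4C−1)/(4C−4)+0.615/C = 1.2174; K_s = 1+0.5/C = 1.0728
F_a = (F_max−F_min)/2 = 25.45 N; F_m = (F_max+F_min)/2 = 79.55 N
τ_a = K_W·8F_aD/(πd³) = 1.2174 × 9.912 = 12.067 MPa
τ_m = K_s·8F_mD/(πd³) = 1.0728 × 30.982 = 33.239 MPa
Goodman: 1/n_f = τ_a/S_se + τ_m/S_su = 12.067/420 + 33.239/1260 = 0.02873 + 0.02638 = 0.055111
n_f = 1/0.055111 = 18.15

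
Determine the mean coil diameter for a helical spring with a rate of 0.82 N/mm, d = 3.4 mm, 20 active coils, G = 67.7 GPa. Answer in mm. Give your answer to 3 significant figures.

D = (Gd⁴/(8N_a·k))^(1/3) = (67.7×10³·3.4⁴/(8·20·0.82))^(1/3)
  = (68955.8)^(1/3) = 41.0069 mm

41.0 mm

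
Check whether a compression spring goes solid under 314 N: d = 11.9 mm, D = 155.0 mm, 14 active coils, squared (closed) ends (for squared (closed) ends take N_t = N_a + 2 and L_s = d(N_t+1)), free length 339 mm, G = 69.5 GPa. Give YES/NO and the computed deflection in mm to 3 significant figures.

NO, δ = 94.0 mm

k = Gd⁴/(8D³N_a) = (69.5×10³)(11.9⁴)/(8·155.0³·14) = 3.3416 N/mm
N_t = 16; L_s = 11.9·17 = 202.3 mm; δ_solid = L₀ − L_s = 339 − 202.3 = 136.7 mm
δ = F/k = 314/3.3416 = 93.966 mm
δ < δ_solid → spring does not go solid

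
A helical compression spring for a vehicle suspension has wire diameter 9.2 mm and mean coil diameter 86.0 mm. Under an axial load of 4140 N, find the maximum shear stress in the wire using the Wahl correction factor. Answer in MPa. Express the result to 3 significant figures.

1350 MPa

Spring index C = D/d = 86.0/9.2 = 9.3478
K_W = (4C−1)/(4C−4) + 0.615/C = 36.391/33.391 + 0.0658 = 1.1556
τ₀ = 8FD/(πd³) = 8·4140·86.0/(π·9.2³) = 2.84832e+06/2446.3 = 1164.3 MPa
τ_max = K·τ₀ = 1.1556 × 1164.3 = 1345.5 MPa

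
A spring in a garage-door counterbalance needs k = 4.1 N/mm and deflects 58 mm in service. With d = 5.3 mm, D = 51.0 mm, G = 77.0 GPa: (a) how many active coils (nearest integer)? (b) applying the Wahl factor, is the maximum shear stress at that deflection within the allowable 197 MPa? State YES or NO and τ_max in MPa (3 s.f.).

(a) 14 coils; (b) NO, τ_max = 238 MPa

N_a = Gd⁴/(8D³k) = (77.0×10³)(5.3⁴)/(8·51.0³·4.1) = 13.96 → N_a = 14
Actual rate k = Gd⁴/(8D³·14) = 4.0895 N/mm
Working load F = kδ = 4.0895·58 = 237.19 N
C = 51.0/5.3 = 9.6226; K_W = (4C−1)/(4C−4)+0.615/C = 1.1509
τ_max = K_W·8FD/(πd³) = 1.1509·206.91 = 238.13 MPa
τ_max > 197 MPa → exceeds allowable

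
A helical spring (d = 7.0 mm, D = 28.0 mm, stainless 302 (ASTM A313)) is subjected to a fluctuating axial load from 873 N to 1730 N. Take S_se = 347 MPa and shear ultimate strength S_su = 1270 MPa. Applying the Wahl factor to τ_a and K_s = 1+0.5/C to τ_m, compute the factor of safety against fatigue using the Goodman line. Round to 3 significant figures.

C = D/d = 28.0/7.0 = 4.0000; K_W = (4C−1)/(4C−4)+0.615/C = 1.4038; K_s = 1+0.5/C = 1.1250
F_a = (F_max−F_min)/2 = 428.5 N; F_m = (F_max+F_min)/2 = 1301.5 N
τ_a = K_W·8F_aD/(πd³) = 1.4038 × 89.075 = 125.04 MPa
τ_m = K_s·8F_mD/(πd³) = 1.1250 × 270.55 = 304.37 MPa
Goodman: 1/n_f = τ_a/S_se + τ_m/S_su = 125.04/347 + 304.37/1270 = 0.36034 + 0.23966 = 0.6
n_f = 1/0.6 = 1.667

1.67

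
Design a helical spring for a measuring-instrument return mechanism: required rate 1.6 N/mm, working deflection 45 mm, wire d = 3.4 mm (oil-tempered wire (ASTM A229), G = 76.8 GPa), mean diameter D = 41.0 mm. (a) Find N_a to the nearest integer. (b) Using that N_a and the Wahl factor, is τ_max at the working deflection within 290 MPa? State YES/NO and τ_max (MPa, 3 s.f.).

N_a = Gd⁴/(8D³k) = (76.8×10³)(3.4⁴)/(8·41.0³·1.6) = 11.63 → N_a = 12
Actual rate k = Gd⁴/(8D³·12) = 1.5512 N/mm
Working load F = kδ = 1.5512·45 = 69.802 N
C = 41.0/3.4 = 12.0588; K_W = (4C−1)/(4C−4)+0.615/C = 1.1188
τ_max = K_W·8FD/(πd³) = 1.1188·185.42 = 207.45 MPa
τ_max ≤ 290 MPa → acceptable

(a) 12 coils; (b) YES, τ_max = 207 MPa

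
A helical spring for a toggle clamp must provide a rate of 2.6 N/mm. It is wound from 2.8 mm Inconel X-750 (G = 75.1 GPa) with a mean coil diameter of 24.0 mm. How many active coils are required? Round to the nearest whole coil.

N_a = Gd⁴/(8D³k) = (75.1×10³ × 2.8⁴)/(8 × 24.0³ × 2.6)
    = 4.61607e+06 / 287539 = 16.05 → 16 coils

16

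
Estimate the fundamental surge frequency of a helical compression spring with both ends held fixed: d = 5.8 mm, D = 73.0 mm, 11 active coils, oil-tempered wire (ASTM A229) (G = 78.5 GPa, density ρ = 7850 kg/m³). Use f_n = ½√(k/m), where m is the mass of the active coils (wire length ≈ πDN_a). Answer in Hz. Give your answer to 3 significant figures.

k = Gd⁴/(8D³N_a) = (78.5×10³)(5.8⁴)/(8·73.0³·11) = 2.595 N/mm = 2595 N/m
Wire length L = πDN_a = π·73.0·11 = 2522.7 mm
m = ρ·(πd²/4)·L = 7850 × 26.421×10⁻⁶ m² × 2.5227 m = 0.52322 kg
f_n = ½√(k/m) = 0.5·√(2595/0.52322) = 0.5·√(4959.6) = 35.212 Hz

35.2 Hz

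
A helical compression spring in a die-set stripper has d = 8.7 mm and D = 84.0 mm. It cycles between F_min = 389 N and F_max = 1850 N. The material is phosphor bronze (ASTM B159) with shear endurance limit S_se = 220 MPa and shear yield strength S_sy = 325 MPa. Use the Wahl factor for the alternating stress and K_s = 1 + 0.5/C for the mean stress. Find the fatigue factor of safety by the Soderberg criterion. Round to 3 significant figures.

C = D/d = 84.0/8.7 = 9.6552; K_W = (4C−1)/(4C−4)+0.615/C = 1.1503; K_s = 1+0.5/C = 1.0518
F_a = (F_max−F_min)/2 = 730.5 N; F_m = (F_max+F_min)/2 = 1119.5 N
τ_a = K_W·8F_aD/(πd³) = 1.1503 × 237.29 = 272.97 MPa
τ_m = K_s·8F_mD/(πd³) = 1.0518 × 363.65 = 382.48 MPa
Soderberg: 1/n_f = τ_a/S_se + τ_m/S_sy = 272.97/220 + 382.48/325 = 1.24076 + 1.17687 = 2.4176
n_f = 1/2.4176 = 0.4136

0.414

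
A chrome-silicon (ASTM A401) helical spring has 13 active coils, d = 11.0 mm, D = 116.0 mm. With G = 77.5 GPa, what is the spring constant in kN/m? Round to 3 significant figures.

6.99 kN/m

k = Gd⁴/(8D³N_a) = (77.5×10³ × 11.0⁴) / (8 × 116.0³ × 13)
  = 1.13468e+09 / 1.62333e+08 = 6.9898 N/mm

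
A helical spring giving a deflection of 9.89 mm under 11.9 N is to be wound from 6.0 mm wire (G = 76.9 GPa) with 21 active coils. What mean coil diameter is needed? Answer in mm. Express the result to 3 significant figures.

Required rate k = F/δ = 11.9/9.89 = 1.2032 N/mm
D = (Gd⁴/(8N_a·k))^(1/3) = (76.9×10³·6.0⁴/(8·21·1.2032))^(1/3)
  = (493028)^(1/3) = 78.9994 mm

79.0 mm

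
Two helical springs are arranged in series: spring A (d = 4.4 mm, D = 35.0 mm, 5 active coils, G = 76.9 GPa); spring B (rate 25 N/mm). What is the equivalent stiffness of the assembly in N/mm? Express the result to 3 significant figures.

k_A = Gd⁴/(8D³N_a) = (76.9×10³)(4.4⁴)/(8·35.0³·5) = 16.806 N/mm
Series: 1/k_eq = 1/16.806 + 1/25 = 0.099501; k_eq = 10.05 N/mm

10.1 N/mm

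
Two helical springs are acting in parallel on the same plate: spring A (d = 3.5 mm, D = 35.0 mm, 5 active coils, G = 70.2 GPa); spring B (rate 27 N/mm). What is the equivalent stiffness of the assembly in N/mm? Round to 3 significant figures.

k_A = Gd⁴/(8D³N_a) = (70.2×10³)(3.5⁴)/(8·35.0³·5) = 6.1425 N/mm
Parallel: k_eq = 6.1425 + 27 = 33.142 N/mm

33.1 N/mm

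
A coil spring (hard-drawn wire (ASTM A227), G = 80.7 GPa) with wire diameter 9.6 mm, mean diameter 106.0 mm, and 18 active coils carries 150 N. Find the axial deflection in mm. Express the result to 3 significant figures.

37.5 mm

k = Gd⁴/(8D³N_a) = (80.7×10³)(9.6⁴)/(8·106.0³·18) = 3.9965 N/mm
δ = F/k = 150 / 3.9965 = 37.533 mm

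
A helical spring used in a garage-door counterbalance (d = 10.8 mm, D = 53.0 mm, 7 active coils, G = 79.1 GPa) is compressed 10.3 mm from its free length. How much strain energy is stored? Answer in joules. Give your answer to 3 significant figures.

k = Gd⁴/(8D³N_a) = (79.1×10³)(10.8⁴)/(8·53.0³·7) = 129.08 N/mm
U = ½kδ² = 0.5 × 129.08 × 10.3² = 6847 N·mm = 6.847 J

6.85 J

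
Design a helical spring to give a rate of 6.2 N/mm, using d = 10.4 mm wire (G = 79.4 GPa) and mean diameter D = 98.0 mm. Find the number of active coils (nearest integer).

N_a = Gd⁴/(8D³k) = (79.4×10³ × 10.4⁴)/(8 × 98.0³ × 6.2)
    = 9.28868e+08 / 4.66831e+07 = 19.9 → 20 coils

20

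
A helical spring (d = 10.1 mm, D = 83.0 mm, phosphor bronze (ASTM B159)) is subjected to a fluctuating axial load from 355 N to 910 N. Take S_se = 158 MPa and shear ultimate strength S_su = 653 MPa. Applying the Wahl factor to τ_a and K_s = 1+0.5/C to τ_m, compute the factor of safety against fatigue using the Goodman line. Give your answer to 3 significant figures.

1.57

C = D/d = 83.0/10.1 = 8.2178; K_W = (4C−1)/(4C−4)+0.615/C = 1.1787; K_s = 1+0.5/C = 1.0608
F_a = (F_max−F_min)/2 = 277.5 N; F_m = (F_max+F_min)/2 = 632.5 N
τ_a = K_W·8F_aD/(πd³) = 1.1787 × 56.927 = 67.102 MPa
τ_m = K_s·8F_mD/(πd³) = 1.0608 × 129.75 = 137.65 MPa
Goodman: 1/n_f = τ_a/S_se + τ_m/S_su = 67.102/158 + 137.65/653 = 0.42470 + 0.21079 = 0.63549
n_f = 1/0.63549 = 1.574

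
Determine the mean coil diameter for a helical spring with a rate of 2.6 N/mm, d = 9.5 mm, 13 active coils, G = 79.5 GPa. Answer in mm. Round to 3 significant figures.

134 mm

D = (Gd⁴/(8N_a·k))^(1/3) = (79.5×10³·9.5⁴/(8·13·2.6))^(1/3)
  = (2.39472e+06)^(1/3) = 133.7883 mm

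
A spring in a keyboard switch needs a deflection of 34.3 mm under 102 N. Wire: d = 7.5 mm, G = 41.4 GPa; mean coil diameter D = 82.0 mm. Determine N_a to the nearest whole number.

Required rate k = F/δ = 102/34.3 = 2.9738 N/mm
N_a = Gd⁴/(8D³k) = (41.4×10³ × 7.5⁴)/(8 × 82.0³ × 2.9738)
    = 1.30992e+08 / 1.31171e+07 = 9.986 → 10 coils

10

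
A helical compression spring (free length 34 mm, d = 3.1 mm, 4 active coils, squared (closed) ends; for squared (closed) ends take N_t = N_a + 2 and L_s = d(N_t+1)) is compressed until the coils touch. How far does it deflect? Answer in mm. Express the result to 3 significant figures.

12.3 mm

N_t = 6; L_s = 3.1·7 = 21.7 mm
δ_solid = L₀ − L_s = 34 − 21.7 = 12.3 mm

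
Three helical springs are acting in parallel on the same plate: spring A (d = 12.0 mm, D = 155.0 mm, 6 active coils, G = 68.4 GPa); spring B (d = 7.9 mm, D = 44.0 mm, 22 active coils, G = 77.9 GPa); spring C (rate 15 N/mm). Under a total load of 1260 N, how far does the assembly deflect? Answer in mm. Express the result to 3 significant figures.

29.2 mm

k_A = Gd⁴/(8D³N_a) = (68.4×10³)(12.0⁴)/(8·155.0³·6) = 7.935 N/mm
k_B = Gd⁴/(8D³N_a) = (77.9×10³)(7.9⁴)/(8·44.0³·22) = 20.238 N/mm
Parallel: k_eq = 7.935 + 20.238 + 15 = 43.173 N/mm
δ = F/k_eq = 1260/43.173 = 29.185 mm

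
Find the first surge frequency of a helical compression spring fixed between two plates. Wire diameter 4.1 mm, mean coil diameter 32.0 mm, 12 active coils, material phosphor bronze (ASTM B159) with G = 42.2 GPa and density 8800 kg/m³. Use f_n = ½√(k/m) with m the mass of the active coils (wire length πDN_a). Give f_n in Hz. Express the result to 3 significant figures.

82.2 Hz

k = Gd⁴/(8D³N_a) = (42.2×10³)(4.1⁴)/(8·32.0³·12) = 3.7908 N/mm = 3790.8 N/m
Wire length L = πDN_a = π·32.0·12 = 1206.4 mm
m = ρ·(πd²/4)·L = 8800 × 13.203×10⁻⁶ m² × 1.2064 m = 0.14016 kg
f_n = ½√(k/m) = 0.5·√(3790.8/0.14016) = 0.5·√(27046) = 82.229 Hz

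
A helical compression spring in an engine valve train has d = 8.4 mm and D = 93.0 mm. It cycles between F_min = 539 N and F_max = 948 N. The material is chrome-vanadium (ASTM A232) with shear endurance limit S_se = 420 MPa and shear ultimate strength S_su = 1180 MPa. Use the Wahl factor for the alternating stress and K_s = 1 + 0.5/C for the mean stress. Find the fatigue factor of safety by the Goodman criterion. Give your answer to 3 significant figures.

2.07

C = D/d = 93.0/8.4 = 11.0714; K_W = (4C−1)/(4C−4)+0.615/C = 1.1300; K_s = 1+0.5/C = 1.0452
F_a = (F_max−F_min)/2 = 204.5 N; F_m = (F_max+F_min)/2 = 743.5 N
τ_a = K_W·8F_aD/(πd³) = 1.1300 × 81.711 = 92.334 MPa
τ_m = K_s·8F_mD/(πd³) = 1.0452 × 297.08 = 310.49 MPa
Goodman: 1/n_f = τ_a/S_se + τ_m/S_su = 92.334/420 + 310.49/1180 = 0.21984 + 0.26313 = 0.48297
n_f = 1/0.48297 = 2.071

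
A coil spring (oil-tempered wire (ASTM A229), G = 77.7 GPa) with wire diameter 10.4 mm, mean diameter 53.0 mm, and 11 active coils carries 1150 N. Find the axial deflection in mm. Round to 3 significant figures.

k = Gd⁴/(8D³N_a) = (77.7×10³)(10.4⁴)/(8·53.0³·11) = 69.382 N/mm
δ = F/k = 1150 / 69.382 = 16.575 mm

16.6 mm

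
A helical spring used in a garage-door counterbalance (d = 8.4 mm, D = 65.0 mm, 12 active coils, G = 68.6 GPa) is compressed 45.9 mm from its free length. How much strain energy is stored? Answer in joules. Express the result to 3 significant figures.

k = Gd⁴/(8D³N_a) = (68.6×10³)(8.4⁴)/(8·65.0³·12) = 12.955 N/mm
U = ½kδ² = 0.5 × 12.955 × 45.9² = 13647 N·mm = 13.647 J

13.6 J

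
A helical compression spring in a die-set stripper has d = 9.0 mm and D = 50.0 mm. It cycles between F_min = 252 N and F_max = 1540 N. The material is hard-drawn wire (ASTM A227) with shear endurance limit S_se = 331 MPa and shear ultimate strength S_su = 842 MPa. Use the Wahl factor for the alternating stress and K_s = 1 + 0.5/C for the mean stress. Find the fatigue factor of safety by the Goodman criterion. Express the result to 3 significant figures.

C = D/d = 50.0/9.0 = 5.5556; K_W = (4C−1)/(4C−4)+0.615/C = 1.2753; K_s = 1+0.5/C = 1.0900
F_a = (F_max−F_min)/2 = 644 N; F_m = (F_max+F_min)/2 = 896 N
τ_a = K_W·8F_aD/(πd³) = 1.2753 × 112.48 = 143.45 MPa
τ_m = K_s·8F_mD/(πd³) = 1.0900 × 156.49 = 170.58 MPa
Goodman: 1/n_f = τ_a/S_se + τ_m/S_su = 143.45/331 + 170.58/842 = 0.43338 + 0.20258 = 0.63596
n_f = 1/0.63596 = 1.572

1.57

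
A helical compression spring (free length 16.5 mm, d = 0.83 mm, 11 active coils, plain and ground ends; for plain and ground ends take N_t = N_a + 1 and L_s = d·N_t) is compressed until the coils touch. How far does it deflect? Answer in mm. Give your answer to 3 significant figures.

N_t = 12; L_s = 0.83·12 = 9.96 mm
δ_solid = L₀ − L_s = 16.5 − 9.96 = 6.54 mm

6.54 mm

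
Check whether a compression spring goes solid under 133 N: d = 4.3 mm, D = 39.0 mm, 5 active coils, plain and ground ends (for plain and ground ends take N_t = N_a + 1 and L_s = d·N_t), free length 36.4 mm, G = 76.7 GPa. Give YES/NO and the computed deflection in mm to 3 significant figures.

k = Gd⁴/(8D³N_a) = (76.7×10³)(4.3⁴)/(8·39.0³·5) = 11.051 N/mm
N_t = 6; L_s = 4.3·6 = 25.8 mm; δ_solid = L₀ − L_s = 36.4 − 25.8 = 10.6 mm
δ = F/k = 133/11.051 = 12.035 mm
δ ≥ δ_solid → spring goes solid

YES, δ = 12.0 mm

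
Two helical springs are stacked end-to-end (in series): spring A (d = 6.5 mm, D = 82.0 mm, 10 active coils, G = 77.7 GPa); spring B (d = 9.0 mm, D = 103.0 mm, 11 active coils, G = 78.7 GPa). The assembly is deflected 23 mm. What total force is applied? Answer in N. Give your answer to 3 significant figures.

k_A = Gd⁴/(8D³N_a) = (77.7×10³)(6.5⁴)/(8·82.0³·10) = 3.1444 N/mm
k_B = Gd⁴/(8D³N_a) = (78.7×10³)(9.0⁴)/(8·103.0³·11) = 5.3697 N/mm
Series: 1/k_eq = 1/3.1444 + 1/5.3697 = 0.50425; k_eq = 1.9831 N/mm
F = k_eq·δ = 1.9831·23 = 45.612 N

45.6 N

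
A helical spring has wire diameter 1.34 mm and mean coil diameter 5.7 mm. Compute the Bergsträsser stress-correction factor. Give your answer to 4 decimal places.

C = D/d = 5.7/1.34 = 4.2537
K_B = (4C+2)/(4C−3) = 19.015/14.015 = 1.3568

1.3568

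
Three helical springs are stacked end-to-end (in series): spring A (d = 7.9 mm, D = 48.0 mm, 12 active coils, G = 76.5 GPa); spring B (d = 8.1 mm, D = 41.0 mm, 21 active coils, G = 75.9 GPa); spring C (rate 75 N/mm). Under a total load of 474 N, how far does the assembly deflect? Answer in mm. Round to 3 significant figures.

40.0 mm

k_A = Gd⁴/(8D³N_a) = (76.5×10³)(7.9⁴)/(8·48.0³·12) = 28.066 N/mm
k_B = Gd⁴/(8D³N_a) = (75.9×10³)(8.1⁴)/(8·41.0³·21) = 28.218 N/mm
Series: 1/k_eq = 1/28.066 + 1/28.218 + 1/75 = 0.084403; k_eq = 11.848 N/mm
δ = F/k_eq = 474/11.848 = 40.007 mm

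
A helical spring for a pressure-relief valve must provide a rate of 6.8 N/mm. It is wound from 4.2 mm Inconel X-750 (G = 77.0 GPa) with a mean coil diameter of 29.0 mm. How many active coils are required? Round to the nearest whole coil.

18

N_a = Gd⁴/(8D³k) = (77.0×10³ × 4.2⁴)/(8 × 29.0³ × 6.8)
    = 2.39601e+07 / 1.32676e+06 = 18.06 → 18 coils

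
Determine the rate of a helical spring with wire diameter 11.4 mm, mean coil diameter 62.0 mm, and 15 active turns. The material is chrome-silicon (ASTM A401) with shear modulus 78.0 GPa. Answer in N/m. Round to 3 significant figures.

k = Gd⁴/(8D³N_a) = (78.0×10³ × 11.4⁴) / (8 × 62.0³ × 15)
  = 1.31739e+09 / 2.85994e+07 = 46.064 N/mm = 46064 N/m

46100 N/m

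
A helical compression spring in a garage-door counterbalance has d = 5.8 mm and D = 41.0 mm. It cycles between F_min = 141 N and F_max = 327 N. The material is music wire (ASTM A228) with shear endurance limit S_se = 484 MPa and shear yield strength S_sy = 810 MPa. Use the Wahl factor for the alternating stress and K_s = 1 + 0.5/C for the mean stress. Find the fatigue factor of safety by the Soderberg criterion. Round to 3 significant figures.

3.45

C = D/d = 41.0/5.8 = 7.0690; K_W = (4C−1)/(4C−4)+0.615/C = 1.2106; K_s = 1+0.5/C = 1.0707
F_a = (F_max−F_min)/2 = 93 N; F_m = (F_max+F_min)/2 = 234 N
τ_a = K_W·8F_aD/(πd³) = 1.2106 × 49.765 = 60.244 MPa
τ_m = K_s·8F_mD/(πd³) = 1.0707 × 125.21 = 134.07 MPa
Soderberg: 1/n_f = τ_a/S_se + τ_m/S_sy = 60.244/484 + 134.07/810 = 0.12447 + 0.16552 = 0.28999
n_f = 1/0.28999 = 3.448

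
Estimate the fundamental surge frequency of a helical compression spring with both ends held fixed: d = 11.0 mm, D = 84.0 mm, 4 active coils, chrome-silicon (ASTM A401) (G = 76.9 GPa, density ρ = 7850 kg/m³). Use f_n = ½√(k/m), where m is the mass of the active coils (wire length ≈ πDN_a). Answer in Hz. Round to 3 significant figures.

137 Hz

k = Gd⁴/(8D³N_a) = (76.9×10³)(11.0⁴)/(8·84.0³·4) = 59.362 N/mm = 59362 N/m
Wire length L = πDN_a = π·84.0·4 = 1055.6 mm
m = ρ·(πd²/4)·L = 7850 × 95.033×10⁻⁶ m² × 1.0556 m = 0.78747 kg
f_n = ½√(k/m) = 0.5·√(59362/0.78747) = 0.5·√(75383) = 137.28 Hz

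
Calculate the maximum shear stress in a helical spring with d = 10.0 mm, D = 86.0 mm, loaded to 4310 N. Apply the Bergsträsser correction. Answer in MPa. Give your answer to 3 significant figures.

1090 MPa

Spring index C = D/d = 86.0/10.0 = 8.6000
K_B = (4C+2)/(4C−3) = 36.400/31.400 = 1.1592
τ₀ = 8FD/(πd³) = 8·4310·86.0/(π·10.0³) = 2.96528e+06/3141.6 = 943.88 MPa
τ_max = K·τ₀ = 1.1592 × 943.88 = 1094.2 MPa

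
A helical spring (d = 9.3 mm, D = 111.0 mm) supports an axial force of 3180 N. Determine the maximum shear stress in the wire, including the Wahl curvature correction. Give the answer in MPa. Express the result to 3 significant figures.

1250 MPa

Spring index C = D/d = 111.0/9.3 = 11.9355
K_W = (4C−1)/(4C−4) + 0.615/C = 46.742/43.742 + 0.0515 = 1.1201
τ₀ = 8FD/(πd³) = 8·3180·111.0/(π·9.3³) = 2.82384e+06/2527 = 1117.5 MPa
τ_max = K·τ₀ = 1.1201 × 1117.5 = 1251.7 MPa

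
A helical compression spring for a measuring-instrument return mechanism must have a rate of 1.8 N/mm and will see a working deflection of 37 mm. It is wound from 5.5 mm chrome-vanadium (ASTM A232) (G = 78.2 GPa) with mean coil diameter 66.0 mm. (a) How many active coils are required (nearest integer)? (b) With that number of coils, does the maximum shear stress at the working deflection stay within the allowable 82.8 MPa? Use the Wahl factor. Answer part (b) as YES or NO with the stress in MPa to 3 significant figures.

(a) 17 coils; (b) YES, τ_max = 76.6 MPa

N_a = Gd⁴/(8D³k) = (78.2×10³)(5.5⁴)/(8·66.0³·1.8) = 17.28 → N_a = 17
Actual rate k = Gd⁴/(8D³·17) = 1.8302 N/mm
Working load F = kδ = 1.8302·37 = 67.716 N
C = 66.0/5.5 = 12.0000; K_W = (4C−1)/(4C−4)+0.615/C = 1.1194
τ_max = K_W·8FD/(πd³) = 1.1194·68.404 = 76.574 MPa
τ_max ≤ 82.8 MPa → acceptable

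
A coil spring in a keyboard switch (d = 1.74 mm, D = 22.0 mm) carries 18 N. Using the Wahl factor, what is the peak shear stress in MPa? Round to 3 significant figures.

213 MPa

Spring index C = D/d = 22.0/1.74 = 12.6437
K_W = (4C−1)/(4C−4) + 0.615/C = 49.575/46.575 + 0.0486 = 1.1131
τ₀ = 8FD/(πd³) = 8·18·22.0/(π·1.74³) = 3168/16.55 = 191.42 MPa
τ_max = K·τ₀ = 1.1131 × 191.42 = 213.06 MPa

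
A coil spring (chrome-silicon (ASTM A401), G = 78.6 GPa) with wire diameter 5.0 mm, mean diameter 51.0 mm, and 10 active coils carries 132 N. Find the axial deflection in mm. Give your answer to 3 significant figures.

28.5 mm

k = Gd⁴/(8D³N_a) = (78.6×10³)(5.0⁴)/(8·51.0³·10) = 4.6292 N/mm
δ = F/k = 132 / 4.6292 = 28.515 mm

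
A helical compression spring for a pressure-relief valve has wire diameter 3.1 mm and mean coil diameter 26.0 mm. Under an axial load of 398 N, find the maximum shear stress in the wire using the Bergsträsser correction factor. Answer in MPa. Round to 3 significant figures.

Spring index C = D/d = 26.0/3.1 = 8.3871
K_B = (4C+2)/(4C−3) = 35.548/30.548 = 1.1637
τ₀ = 8FD/(πd³) = 8·398·26.0/(π·3.1³) = 82784/93.591 = 884.53 MPa
τ_max = K·τ₀ = 1.1637 × 884.53 = 1029.3 MPa

1030 MPa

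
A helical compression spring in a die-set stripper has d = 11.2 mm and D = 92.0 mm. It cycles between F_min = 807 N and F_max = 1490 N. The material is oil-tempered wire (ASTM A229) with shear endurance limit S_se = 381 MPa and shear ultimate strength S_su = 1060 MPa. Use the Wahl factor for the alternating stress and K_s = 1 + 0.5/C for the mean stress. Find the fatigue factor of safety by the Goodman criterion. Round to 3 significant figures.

2.72

C = D/d = 92.0/11.2 = 8.2143; K_W = (4C−1)/(4C−4)+0.615/C = 1.1788; K_s = 1+0.5/C = 1.0609
F_a = (F_max−F_min)/2 = 341.5 N; F_m = (F_max+F_min)/2 = 1148.5 N
τ_a = K_W·8F_aD/(πd³) = 1.1788 × 56.946 = 67.13 MPa
τ_m = K_s·8F_mD/(πd³) = 1.0609 × 191.52 = 203.17 MPa
Goodman: 1/n_f = τ_a/S_se + τ_m/S_su = 67.13/381 + 203.17/1060 = 0.17619 + 0.19167 = 0.36787
n_f = 1/0.36787 = 2.718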